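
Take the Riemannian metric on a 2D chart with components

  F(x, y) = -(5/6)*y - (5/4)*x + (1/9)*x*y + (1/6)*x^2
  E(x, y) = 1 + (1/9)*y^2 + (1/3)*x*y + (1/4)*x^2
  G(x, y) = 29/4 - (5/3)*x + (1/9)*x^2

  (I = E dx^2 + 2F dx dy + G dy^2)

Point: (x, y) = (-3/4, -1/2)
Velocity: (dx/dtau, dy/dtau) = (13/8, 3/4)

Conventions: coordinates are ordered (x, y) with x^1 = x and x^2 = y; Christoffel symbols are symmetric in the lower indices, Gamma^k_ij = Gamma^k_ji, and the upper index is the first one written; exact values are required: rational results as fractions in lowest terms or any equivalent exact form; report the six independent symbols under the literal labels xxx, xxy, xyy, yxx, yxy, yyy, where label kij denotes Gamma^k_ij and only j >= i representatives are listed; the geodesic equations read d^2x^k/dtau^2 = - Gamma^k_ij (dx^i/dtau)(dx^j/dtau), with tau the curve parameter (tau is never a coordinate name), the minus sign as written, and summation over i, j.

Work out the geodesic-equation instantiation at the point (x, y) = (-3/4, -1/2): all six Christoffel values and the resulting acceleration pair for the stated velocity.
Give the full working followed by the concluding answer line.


E = 745/576, F = 143/96, G = 137/16 at the point
E_x = -13/24, E_y = -13/36, F_x = -14/9, F_y = -11/12, G_x = -11/6, G_y = 0
EG - F^2 = 5101/576;  g^inv = (576/5101) * [[137/16, -143/96], [-143/96, 745/576]]
first-kind symbols [ij,l] = (1/2)(d_i g_jl + d_j g_il - d_l g_ij): [xx,x] = E_x/2 = -13/48, [xx,y] = F_x - E_y/2 = -11/8, [xy,x] = E_y/2 = -13/72, [xy,y] = G_x/2 = -11/12, [yy,x] = F_y - G_x/2 = 0, [yy,y] = G_y/2 = 0
Gamma^x_ij = (G*[ij,x] - F*[ij,y])/(EG - F^2), Gamma^y_ij = (E*[ij,y] - F*[ij,x])/(EG - F^2)
Gamma_xxx = -156/5101, Gamma_xxy = -104/5101, Gamma_xyy = 0, Gamma_yxx = -792/5101, Gamma_yxy = -528/5101, Gamma_yyy = 0
d^2x/dtau^2 = -(Gamma_xxx*(13/8)^2 + 2*Gamma_xxy*(13/8)*(3/4) + Gamma_xyy*(3/4)^2) = 10647/81616
d^2y/dtau^2 = -(Gamma_yxx*(13/8)^2 + 2*Gamma_yxy*(13/8)*(3/4) + Gamma_yyy*(3/4)^2) = 27027/40808

Answer: Gamma_xxx = -156/5101, Gamma_xxy = -104/5101, Gamma_xyy = 0, Gamma_yxx = -792/5101, Gamma_yxy = -528/5101, Gamma_yyy = 0; accelerations (d^2x/dtau^2, d^2y/dtau^2) = (10647/81616, 27027/40808)


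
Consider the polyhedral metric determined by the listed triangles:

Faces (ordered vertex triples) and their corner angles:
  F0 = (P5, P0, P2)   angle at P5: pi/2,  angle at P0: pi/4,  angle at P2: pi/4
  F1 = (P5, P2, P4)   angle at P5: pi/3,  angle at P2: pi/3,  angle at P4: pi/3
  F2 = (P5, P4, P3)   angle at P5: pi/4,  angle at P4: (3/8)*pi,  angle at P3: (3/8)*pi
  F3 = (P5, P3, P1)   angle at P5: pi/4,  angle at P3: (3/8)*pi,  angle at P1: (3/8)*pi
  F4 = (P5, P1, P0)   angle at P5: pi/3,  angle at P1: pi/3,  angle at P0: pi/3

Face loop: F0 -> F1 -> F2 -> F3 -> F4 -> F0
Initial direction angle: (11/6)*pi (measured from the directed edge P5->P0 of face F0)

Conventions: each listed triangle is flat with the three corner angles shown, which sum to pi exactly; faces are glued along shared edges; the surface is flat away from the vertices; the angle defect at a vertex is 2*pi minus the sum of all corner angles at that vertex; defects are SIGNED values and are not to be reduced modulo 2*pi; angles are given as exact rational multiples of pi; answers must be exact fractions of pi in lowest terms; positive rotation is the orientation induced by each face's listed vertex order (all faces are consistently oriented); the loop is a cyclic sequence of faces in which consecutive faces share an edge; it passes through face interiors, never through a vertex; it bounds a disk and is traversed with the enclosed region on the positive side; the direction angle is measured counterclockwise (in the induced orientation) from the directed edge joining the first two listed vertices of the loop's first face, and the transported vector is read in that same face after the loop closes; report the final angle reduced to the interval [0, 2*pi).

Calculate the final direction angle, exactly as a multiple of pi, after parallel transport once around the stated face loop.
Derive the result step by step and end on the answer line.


enclosed vertex P5: corner angles sum to (5/3)*pi, defect = 2*pi - (5/3)*pi = pi/3
summing the enclosed defects onto the initial angle, mod 2*pi in the induced orientation:
final angle = (11/6)*pi + pi/3 = pi/6 (mod 2*pi)

Answer: final direction angle = pi/6


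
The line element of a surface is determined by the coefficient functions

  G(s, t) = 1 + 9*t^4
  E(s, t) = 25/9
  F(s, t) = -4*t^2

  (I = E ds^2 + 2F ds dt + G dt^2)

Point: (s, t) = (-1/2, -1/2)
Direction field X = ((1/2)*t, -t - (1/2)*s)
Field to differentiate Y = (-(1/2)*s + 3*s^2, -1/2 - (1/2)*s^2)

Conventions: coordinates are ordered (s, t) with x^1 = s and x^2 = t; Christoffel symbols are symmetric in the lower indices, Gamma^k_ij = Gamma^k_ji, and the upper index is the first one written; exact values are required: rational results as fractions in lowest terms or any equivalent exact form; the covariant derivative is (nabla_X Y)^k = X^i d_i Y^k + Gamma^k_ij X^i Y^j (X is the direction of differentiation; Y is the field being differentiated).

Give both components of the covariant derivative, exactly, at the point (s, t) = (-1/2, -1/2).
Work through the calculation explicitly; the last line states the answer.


E = 25/9, F = -1, G = 25/16 at the point
E_s = 0, E_t = 0, F_s = 0, F_t = 4, G_s = 0, G_t = -9/2
EG - F^2 = 481/144;  g^inv = (144/481) * [[25/16, 1], [1, 25/9]]
first-kind symbols [ij,l] = (1/2)(d_i g_jl + d_j g_il - d_l g_ij): [ss,s] = E_s/2 = 0, [ss,t] = F_s - E_t/2 = 0, [st,s] = E_t/2 = 0, [st,t] = G_s/2 = 0, [tt,s] = F_t - G_s/2 = 4, [tt,t] = G_t/2 = -9/4
Gamma^s_ij = (G*[ij,s] - F*[ij,t])/(EG - F^2), Gamma^t_ij = (E*[ij,t] - F*[ij,s])/(EG - F^2)
Gamma_sss = 0, Gamma_sst = 0, Gamma_stt = 576/481, Gamma_tss = 0, Gamma_tst = 0, Gamma_ttt = -324/481
X = (-1/4, 3/4), Y = (1, -5/8) at the point

Answer: (nabla_X Y)^s = 1207/3848, (nabla_X Y)^t = 367/1924


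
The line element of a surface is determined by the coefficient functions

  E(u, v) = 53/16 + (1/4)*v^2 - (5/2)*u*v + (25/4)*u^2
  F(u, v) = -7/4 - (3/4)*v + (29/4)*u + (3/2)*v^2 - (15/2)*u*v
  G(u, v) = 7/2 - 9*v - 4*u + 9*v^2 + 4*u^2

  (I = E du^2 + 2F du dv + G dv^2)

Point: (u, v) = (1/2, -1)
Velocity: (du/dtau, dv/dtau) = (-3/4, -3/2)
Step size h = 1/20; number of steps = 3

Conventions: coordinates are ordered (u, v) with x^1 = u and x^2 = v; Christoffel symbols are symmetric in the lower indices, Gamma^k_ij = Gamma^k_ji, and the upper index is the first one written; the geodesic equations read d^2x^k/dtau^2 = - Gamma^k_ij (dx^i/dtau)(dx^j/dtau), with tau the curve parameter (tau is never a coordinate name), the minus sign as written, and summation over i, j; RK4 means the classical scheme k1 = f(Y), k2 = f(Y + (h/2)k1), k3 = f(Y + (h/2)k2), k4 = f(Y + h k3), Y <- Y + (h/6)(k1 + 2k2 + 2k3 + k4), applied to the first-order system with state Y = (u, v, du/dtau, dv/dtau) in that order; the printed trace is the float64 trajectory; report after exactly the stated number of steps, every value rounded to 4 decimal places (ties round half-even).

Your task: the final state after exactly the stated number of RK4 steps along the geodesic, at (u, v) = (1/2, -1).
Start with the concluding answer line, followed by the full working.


Answer: u = 0.4117, v = -1.2212, du/dtau = -0.4439, dv/dtau = -1.4394

f(Y) = (du/dtau, dv/dtau, -Gamma^u_ij Y'^i Y'^j, -Gamma^v_ij Y'^i Y'^j) with the Gammas evaluated at the stage position; h = 0.050000; intermediate values shown to 6 dp
step 0: u = 0.5000, v = -1.0000, du/dtau = -0.7500, dv/dtau = -1.5000
step 1:
  k1: at (u, v) = (0.500000, -1.000000), (du/dtau, dv/dtau) = (-0.750000, -1.500000); Gamma_uuu = -0.485779, Gamma_uuv = -0.261206, Gamma_uvv = -0.690785, Gamma_vuu = 0.948805, Gamma_vuv = 0.100341, Gamma_vvv = -0.393174; k1 = (-0.750000, -1.500000, 2.415230, 0.125171)
  k2: at (u, v) = (0.481250, -1.037500), (du/dtau, dv/dtau) = (-0.689619, -1.496871); Gamma_uuu = -0.444794, Gamma_uuv = -0.245481, Gamma_uvv = -0.687341, Gamma_vuu = 0.901008, Gamma_vuv = 0.086337, Gamma_vvv = -0.391314; k2 = (-0.689619, -1.496871, 2.258410, 0.270043)
  k3: at (u, v) = (0.482760, -1.037422), (du/dtau, dv/dtau) = (-0.693540, -1.493249); Gamma_uuu = -0.447659, Gamma_uuv = -0.246925, Gamma_uvv = -0.688850, Gamma_vuu = 0.902676, Gamma_vuv = 0.087409, Gamma_vvv = -0.390065; k3 = (-0.693540, -1.493249, 2.262760, 0.254533)
  k4: at (u, v) = (0.465323, -1.074662), (du/dtau, dv/dtau) = (-0.636862, -1.487273); Gamma_uuu = -0.412003, Gamma_uuv = -0.233669, Gamma_uvv = -0.687018, Gamma_vuu = 0.860412, Gamma_vuv = 0.075769, Gamma_vvv = -0.387047; k4 = (-0.636862, -1.487273, 2.129435, 0.363628)
  Y <- Y + (h/6)(k1 + 2k2 + 2k3 + k4): u = 0.4654, v = -1.0747, du/dtau = -0.6368, dv/dtau = -1.4872
step 2:
  k1: at (u, v) = (0.465390, -1.074729), (du/dtau, dv/dtau) = (-0.636775, -1.487184); Gamma_uuu = -0.412118, Gamma_uuv = -0.233735, Gamma_uvv = -0.687112, Gamma_vuu = 0.860435, Gamma_vuv = 0.075814, Gamma_vvv = -0.386962; k1 = (-0.636775, -1.487184, 2.129498, 0.363367)
  k2: at (u, v) = (0.449471, -1.111909), (du/dtau, dv/dtau) = (-0.583538, -1.478100); Gamma_uuu = -0.381582, Gamma_uuv = -0.222852, Gamma_uvv = -0.687037, Gamma_vuu = 0.823066, Gamma_vuv = 0.066338, Gamma_vvv = -0.382686; k2 = (-0.583538, -1.478100, 2.015389, 0.441380)
  k3: at (u, v) = (0.450802, -1.111682), (du/dtau, dv/dtau) = (-0.586390, -1.476149); Gamma_uuu = -0.383870, Gamma_uuv = -0.223963, Gamma_uvv = -0.688219, Gamma_vuu = 0.824388, Gamma_vuv = 0.067137, Gamma_vvv = -0.381763; k3 = (-0.586390, -1.476149, 2.019360, 0.432171)
  k4: at (u, v) = (0.436071, -1.148537), (du/dtau, dv/dtau) = (-0.535807, -1.465575); Gamma_uuu = -0.357202, Gamma_uuv = -0.214771, Gamma_uvv = -0.689290, Gamma_vuu = 0.790956, Gamma_vuv = 0.059217, Gamma_vvv = -0.376820; k4 = (-0.535807, -1.465575, 1.920387, 0.489300)
  Y <- Y + (h/6)(k1 + 2k2 + 2k3 + k4): u = 0.4361, v = -1.1486, du/dtau = -0.5358, dv/dtau = -1.4655
step 3:
  k1: at (u, v) = (0.436120, -1.148573), (du/dtau, dv/dtau) = (-0.535780, -1.465519); Gamma_uuu = -0.357281, Gamma_uuv = -0.214814, Gamma_uvv = -0.689351, Gamma_vuu = 0.790976, Gamma_vuv = 0.059245, Gamma_vvv = -0.376768; k1 = (-0.535780, -1.465519, 1.920454, 0.489107)
  k2: at (u, v) = (0.422725, -1.185211), (du/dtau, dv/dtau) = (-0.487769, -1.453291); Gamma_uuu = -0.334368, Gamma_uuv = -0.207272, Gamma_uvv = -0.691684, Gamma_vuu = 0.761095, Gamma_vuv = 0.052771, Gamma_vvv = -0.371076; k2 = (-0.487769, -1.453291, 1.834285, 0.527839)
  k3: at (u, v) = (0.423926, -1.184905), (du/dtau, dv/dtau) = (-0.489923, -1.452323); Gamma_uuu = -0.336259, Gamma_uuv = -0.208170, Gamma_uvv = -0.692665, Gamma_vuu = 0.762170, Gamma_vuv = 0.053396, Gamma_vvv = -0.370349; k3 = (-0.489923, -1.452323, 1.837945, 0.522230)
  k4: at (u, v) = (0.411624, -1.221189), (du/dtau, dv/dtau) = (-0.443883, -1.439407); Gamma_uuu = -0.316258, Gamma_uuv = -0.201847, Gamma_uvv = -0.695887, Gamma_vuu = 0.735182, Gamma_vuv = 0.047989, Gamma_vvv = -0.364251; k4 = (-0.443883, -1.439407, 1.762049, 0.548511)
  Y <- Y + (h/6)(k1 + 2k2 + 2k3 + k4): u = 0.4117, v = -1.2212, du/dtau = -0.4439, dv/dtau = -1.4394


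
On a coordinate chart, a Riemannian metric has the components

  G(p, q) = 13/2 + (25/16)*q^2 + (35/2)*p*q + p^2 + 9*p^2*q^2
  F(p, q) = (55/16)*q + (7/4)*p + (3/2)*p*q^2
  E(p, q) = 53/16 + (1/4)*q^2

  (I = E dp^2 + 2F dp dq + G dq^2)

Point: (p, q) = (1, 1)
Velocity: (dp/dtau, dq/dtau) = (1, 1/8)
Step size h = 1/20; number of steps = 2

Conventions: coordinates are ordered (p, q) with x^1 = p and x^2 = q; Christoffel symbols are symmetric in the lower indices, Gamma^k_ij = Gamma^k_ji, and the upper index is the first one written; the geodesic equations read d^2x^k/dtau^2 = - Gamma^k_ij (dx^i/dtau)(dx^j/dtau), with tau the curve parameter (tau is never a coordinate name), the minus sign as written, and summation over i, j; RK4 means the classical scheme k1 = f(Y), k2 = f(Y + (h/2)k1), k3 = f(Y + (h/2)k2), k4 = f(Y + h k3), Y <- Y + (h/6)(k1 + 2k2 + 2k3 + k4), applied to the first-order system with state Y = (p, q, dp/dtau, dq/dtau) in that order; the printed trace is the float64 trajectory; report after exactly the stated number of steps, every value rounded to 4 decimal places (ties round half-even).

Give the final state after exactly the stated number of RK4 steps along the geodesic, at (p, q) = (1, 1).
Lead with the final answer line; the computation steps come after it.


Answer: p = 1.1034, q = 1.0108, dp/dtau = 1.0658, dq/dtau = 0.0923

f(Y) = (dp/dtau, dq/dtau, -Gamma^p_ij Y'^i Y'^j, -Gamma^q_ij Y'^i Y'^j) with the Gammas evaluated at the stage position; h = 0.050000; intermediate values shown to 6 dp
step 0: p = 1.0000, q = 1.0000, dp/dtau = 1.0000, dq/dtau = 0.1250
step 1:
  k1: at (p, q) = (1.000000, 1.000000), (dp/dtau, dq/dtau) = (1.000000, 0.125000); Gamma_ppp = -0.244758, Gamma_ppq = -1.421273, Gamma_pqq = -6.917461, Gamma_qpp = 0.130385, Gamma_qpq = 0.794510, Gamma_qqq = 1.843881; k1 = (1.000000, 0.125000, 0.708162, -0.357823)
  k2: at (p, q) = (1.025000, 1.003125), (dp/dtau, dq/dtau) = (1.017704, 0.116054); Gamma_ppp = -0.241828, Gamma_ppq = -1.425273, Gamma_pqq = -7.057729, Gamma_qpp = 0.126952, Gamma_qpq = 0.785161, Gamma_qqq = 1.854619; k2 = (1.017704, 0.116054, 0.682200, -0.341935)
  k3: at (p, q) = (1.025443, 1.002901), (dp/dtau, dq/dtau) = (1.017055, 0.116452); Gamma_ppp = -0.241708, Gamma_ppq = -1.424726, Gamma_pqq = -7.056645, Gamma_qpp = 0.126885, Gamma_qpq = 0.784844, Gamma_qqq = 1.854275; k3 = (1.017055, 0.116452, 0.683201, -0.342306)
  k4: at (p, q) = (1.050853, 1.005823), (dp/dtau, dq/dtau) = (1.034160, 0.107885); Gamma_ppp = -0.238739, Gamma_ppq = -1.428202, Gamma_pqq = -7.196833, Gamma_qpp = 0.123520, Gamma_qpq = 0.775423, Gamma_qqq = 1.864439; k4 = (1.034160, 0.107885, 0.657782, -0.326832)
  Y <- Y + (h/6)(k1 + 2k2 + 2k3 + k4): p = 1.0509, q = 1.0058, dp/dtau = 1.0341, dq/dtau = 0.1079
step 2:
  k1: at (p, q) = (1.050864, 1.005816), (dp/dtau, dq/dtau) = (1.034140, 0.107891); Gamma_ppp = -0.238735, Gamma_ppq = -1.428186, Gamma_pqq = -7.196791, Gamma_qpp = 0.123519, Gamma_qpq = 0.775415, Gamma_qqq = 1.864428; k1 = (1.034140, 0.107891, 0.657784, -0.326831)
  k2: at (p, q) = (1.076717, 1.008513), (dp/dtau, dq/dtau) = (1.050584, 0.099720); Gamma_ppp = -0.235720, Gamma_ppq = -1.431097, Gamma_pqq = -7.336713, Gamma_qpp = 0.120217, Gamma_qpq = 0.765907, Gamma_qqq = 1.873997; k2 = (1.050584, 0.099720, 0.632982, -0.311800)
  k3: at (p, q) = (1.077129, 1.008309), (dp/dtau, dq/dtau) = (1.049964, 0.100096); Gamma_ppp = -0.235615, Gamma_ppq = -1.430604, Gamma_pqq = -7.335690, Gamma_qpp = 0.120160, Gamma_qpq = 0.765629, Gamma_qqq = 1.873686; k3 = (1.049964, 0.100096, 0.633949, -0.312170)
  k4: at (p, q) = (1.103362, 1.010821), (dp/dtau, dq/dtau) = (1.065837, 0.092282); Gamma_ppp = -0.232581, Gamma_ppq = -1.433058, Gamma_pqq = -7.475476, Gamma_qpp = 0.116934, Gamma_qpq = 0.756101, Gamma_qqq = 1.882735; k4 = (1.065837, 0.092282, 0.609779, -0.297607)
  Y <- Y + (h/6)(k1 + 2k2 + 2k3 + k4): p = 1.1034, q = 1.0108, dp/dtau = 1.0658, dq/dtau = 0.0923


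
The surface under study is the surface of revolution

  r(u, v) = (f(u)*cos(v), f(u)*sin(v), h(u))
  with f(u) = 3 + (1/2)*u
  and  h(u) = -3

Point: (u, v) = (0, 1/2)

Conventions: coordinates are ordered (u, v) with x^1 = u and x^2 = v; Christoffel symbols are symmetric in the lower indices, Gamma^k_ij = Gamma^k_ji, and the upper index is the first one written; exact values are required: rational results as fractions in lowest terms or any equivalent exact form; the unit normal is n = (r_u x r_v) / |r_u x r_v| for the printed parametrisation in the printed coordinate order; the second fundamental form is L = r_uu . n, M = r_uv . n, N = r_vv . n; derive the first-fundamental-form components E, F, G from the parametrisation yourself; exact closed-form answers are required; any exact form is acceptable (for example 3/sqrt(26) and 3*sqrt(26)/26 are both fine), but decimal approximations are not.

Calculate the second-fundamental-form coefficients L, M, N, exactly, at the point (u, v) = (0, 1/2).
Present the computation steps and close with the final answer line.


f = 3, f' = 1/2, f'' = 0, h' = 0, h'' = 0
E = 1/4, F = 0, G = 9; answer radicand W^2 = 1/4
unnormalised second-form numerators: l = 0, m = 0, n = 0; L = l/sqrt(1/4), and similarly M = m/sqrt(W^2), N = n/sqrt(W^2)

Answer: L = 0, M = 0, N = 0


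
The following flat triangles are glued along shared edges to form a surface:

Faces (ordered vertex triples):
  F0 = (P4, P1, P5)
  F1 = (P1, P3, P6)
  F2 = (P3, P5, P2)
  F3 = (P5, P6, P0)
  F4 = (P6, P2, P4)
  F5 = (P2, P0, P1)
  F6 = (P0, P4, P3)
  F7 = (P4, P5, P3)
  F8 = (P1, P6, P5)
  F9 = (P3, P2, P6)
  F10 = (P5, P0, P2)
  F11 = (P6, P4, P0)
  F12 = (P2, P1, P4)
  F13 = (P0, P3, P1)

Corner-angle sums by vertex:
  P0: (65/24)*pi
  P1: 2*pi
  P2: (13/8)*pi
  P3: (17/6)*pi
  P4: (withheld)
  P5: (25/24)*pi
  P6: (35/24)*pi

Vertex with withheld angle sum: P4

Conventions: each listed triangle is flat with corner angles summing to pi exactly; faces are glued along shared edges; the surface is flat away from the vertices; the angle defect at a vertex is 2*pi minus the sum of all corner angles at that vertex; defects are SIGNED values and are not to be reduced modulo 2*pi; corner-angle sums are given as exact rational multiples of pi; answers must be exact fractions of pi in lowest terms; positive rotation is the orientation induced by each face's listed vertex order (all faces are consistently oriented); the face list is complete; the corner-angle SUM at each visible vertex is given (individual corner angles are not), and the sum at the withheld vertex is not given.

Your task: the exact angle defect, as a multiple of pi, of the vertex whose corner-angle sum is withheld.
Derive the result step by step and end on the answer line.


V = 7, E = 21, F = 14; chi = V - E + F = 0
Gauss-Bonnet: total defect = 2*pi*chi = 0; visible defects sum to pi/3

Answer: defect(P4) = -pi/3


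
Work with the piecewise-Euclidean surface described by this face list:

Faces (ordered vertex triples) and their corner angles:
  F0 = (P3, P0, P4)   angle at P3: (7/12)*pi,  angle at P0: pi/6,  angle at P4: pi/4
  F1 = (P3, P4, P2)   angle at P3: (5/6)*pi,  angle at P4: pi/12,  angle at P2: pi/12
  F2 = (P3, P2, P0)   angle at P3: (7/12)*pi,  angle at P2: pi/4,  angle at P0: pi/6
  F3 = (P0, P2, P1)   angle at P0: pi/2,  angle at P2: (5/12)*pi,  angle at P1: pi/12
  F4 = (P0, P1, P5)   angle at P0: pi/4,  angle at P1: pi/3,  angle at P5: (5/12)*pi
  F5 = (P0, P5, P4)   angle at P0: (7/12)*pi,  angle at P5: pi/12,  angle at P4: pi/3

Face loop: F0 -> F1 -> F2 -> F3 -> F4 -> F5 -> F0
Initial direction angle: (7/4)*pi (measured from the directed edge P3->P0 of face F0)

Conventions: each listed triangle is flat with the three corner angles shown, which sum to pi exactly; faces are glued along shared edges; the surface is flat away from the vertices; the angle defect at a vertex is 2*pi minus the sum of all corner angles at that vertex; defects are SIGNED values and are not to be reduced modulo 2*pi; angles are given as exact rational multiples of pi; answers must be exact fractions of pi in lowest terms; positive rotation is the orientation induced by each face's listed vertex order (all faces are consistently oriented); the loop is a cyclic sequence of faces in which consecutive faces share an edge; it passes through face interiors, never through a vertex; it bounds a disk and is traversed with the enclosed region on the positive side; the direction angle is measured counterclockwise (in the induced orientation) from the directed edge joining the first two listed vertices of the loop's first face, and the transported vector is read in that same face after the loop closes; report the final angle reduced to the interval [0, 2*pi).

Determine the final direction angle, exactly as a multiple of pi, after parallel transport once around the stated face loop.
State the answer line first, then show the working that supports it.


Answer: final direction angle = pi/12

enclosed vertex P0: corner angles sum to (5/3)*pi, defect = 2*pi - (5/3)*pi = pi/3
enclosed vertex P3: corner angles sum to 2*pi, defect = 2*pi - 2*pi = 0
adding the enclosed defects to the starting angle (mod 2*pi, induced orientation) gives the holonomy
final angle = (7/4)*pi + pi/3 = pi/12 (mod 2*pi)


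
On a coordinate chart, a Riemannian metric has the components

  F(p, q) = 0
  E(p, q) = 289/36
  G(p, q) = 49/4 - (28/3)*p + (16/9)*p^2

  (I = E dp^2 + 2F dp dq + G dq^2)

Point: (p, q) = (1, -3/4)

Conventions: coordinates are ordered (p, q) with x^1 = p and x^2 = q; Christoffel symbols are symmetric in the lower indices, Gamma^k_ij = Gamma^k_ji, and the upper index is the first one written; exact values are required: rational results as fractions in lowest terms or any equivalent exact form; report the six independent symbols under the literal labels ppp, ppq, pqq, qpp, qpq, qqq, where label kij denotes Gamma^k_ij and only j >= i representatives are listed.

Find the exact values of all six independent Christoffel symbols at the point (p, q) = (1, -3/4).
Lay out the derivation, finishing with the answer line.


E = 289/36, F = 0, G = 169/36 at the point
E_p = 0, E_q = 0, F_p = 0, F_q = 0, G_p = -52/9, G_q = 0
EG - F^2 = 48841/1296;  g^inv = (1296/48841) * [[169/36, 0], [0, 289/36]]
first-kind symbols [ij,l] = (1/2)(d_i g_jl + d_j g_il - d_l g_ij): [pp,p] = E_p/2 = 0, [pp,q] = F_p - E_q/2 = 0, [pq,p] = E_q/2 = 0, [pq,q] = G_p/2 = -26/9, [qq,p] = F_q - G_p/2 = 26/9, [qq,q] = G_q/2 = 0
Gamma^p_ij = (G*[ij,p] - F*[ij,q])/(EG - F^2), Gamma^q_ij = (E*[ij,q] - F*[ij,p])/(EG - F^2)

Answer: Gamma_ppp = 0, Gamma_ppq = 0, Gamma_pqq = 104/289, Gamma_qpp = 0, Gamma_qpq = -8/13, Gamma_qqq = 0


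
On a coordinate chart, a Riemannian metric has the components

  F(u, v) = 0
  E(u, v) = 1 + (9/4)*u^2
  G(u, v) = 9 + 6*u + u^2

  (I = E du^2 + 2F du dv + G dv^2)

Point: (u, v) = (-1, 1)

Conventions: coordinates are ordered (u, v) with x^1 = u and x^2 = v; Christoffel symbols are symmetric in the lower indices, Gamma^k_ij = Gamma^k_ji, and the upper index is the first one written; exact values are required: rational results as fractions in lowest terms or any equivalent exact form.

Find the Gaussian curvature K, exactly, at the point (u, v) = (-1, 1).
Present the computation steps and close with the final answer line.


E = 13/4, F = 0, G = 4, EG - F^2 = 13 at the point
E_u = -9/2, E_v = 0, F_u = 0, F_v = 0, G_u = 4, G_v = 0
E_vv = 0, F_uv = 0, G_uu = 2
K follows from Brioschi's formula, (det M1 - det M2)/(EG - F^2)^2.
M1 = [[-E_vv/2 + F_uv - G_uu/2, E_u/2, F_u - E_v/2], [F_v - G_u/2, E, F], [G_v/2, F, G]] = [[-1, -9/4, 0], [-2, 13/4, 0], [0, 0, 4]]; det M1 = -31
M2 = [[0, E_v/2, G_u/2], [E_v/2, E, F], [G_u/2, F, G]] = [[0, 0, 2], [0, 13/4, 0], [2, 0, 4]]; det M2 = -13
det M1 - det M2 = -18; K = -18 / (13)^2 = -18/169

Answer: K = -18/169


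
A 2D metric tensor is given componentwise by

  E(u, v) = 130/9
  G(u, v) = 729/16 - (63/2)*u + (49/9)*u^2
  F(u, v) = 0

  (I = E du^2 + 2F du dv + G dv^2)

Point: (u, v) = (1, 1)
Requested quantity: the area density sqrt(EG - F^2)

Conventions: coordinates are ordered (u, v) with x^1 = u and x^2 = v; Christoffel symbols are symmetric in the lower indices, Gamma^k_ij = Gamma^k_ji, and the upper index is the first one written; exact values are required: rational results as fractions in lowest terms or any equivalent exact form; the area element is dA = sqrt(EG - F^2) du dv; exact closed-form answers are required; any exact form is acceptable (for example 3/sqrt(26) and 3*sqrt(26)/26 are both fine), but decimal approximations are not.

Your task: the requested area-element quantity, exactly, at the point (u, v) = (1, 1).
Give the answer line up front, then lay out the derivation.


Answer: sqrt(EG - F^2) = 53*sqrt(130)/36

E = 130/9, F = 0, G = 2809/144; EG - F^2 = 182585/648


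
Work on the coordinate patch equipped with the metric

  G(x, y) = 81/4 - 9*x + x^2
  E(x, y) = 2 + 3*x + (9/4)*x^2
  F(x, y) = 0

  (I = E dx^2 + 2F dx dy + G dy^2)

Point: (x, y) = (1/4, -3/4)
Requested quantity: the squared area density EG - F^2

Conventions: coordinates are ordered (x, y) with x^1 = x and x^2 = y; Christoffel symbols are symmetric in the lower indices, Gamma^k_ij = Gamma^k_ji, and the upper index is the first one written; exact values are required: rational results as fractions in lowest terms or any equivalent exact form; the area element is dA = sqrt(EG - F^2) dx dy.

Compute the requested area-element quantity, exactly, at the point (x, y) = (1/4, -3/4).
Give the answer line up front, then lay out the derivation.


Answer: EG - F^2 = 53465/1024

E = 185/64, F = 0, G = 289/16; EG - F^2 = 53465/1024


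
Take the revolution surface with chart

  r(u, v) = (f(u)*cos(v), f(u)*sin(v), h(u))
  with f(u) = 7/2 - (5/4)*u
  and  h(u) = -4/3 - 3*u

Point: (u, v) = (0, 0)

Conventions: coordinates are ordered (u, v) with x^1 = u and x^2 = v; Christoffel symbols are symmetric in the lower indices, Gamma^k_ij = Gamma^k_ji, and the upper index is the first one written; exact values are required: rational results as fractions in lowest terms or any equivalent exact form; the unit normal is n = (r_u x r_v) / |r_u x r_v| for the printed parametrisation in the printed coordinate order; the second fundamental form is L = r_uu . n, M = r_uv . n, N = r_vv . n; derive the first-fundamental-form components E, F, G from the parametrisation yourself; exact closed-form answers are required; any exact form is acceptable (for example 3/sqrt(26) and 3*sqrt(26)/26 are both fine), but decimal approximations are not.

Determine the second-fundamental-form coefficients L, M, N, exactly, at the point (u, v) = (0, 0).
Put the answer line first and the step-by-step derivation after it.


Answer: L = 0, M = 0, N = -42/13

f = 7/2, f' = -5/4, f'' = 0, h' = -3, h'' = 0
E = 169/16, F = 0, G = 49/4; answer radicand W^2 = 169/16
unnormalised second-form numerators: l = 0, m = 0, n = -21/2; L = l/sqrt(169/16), and similarly M = m/sqrt(W^2), N = n/sqrt(W^2)


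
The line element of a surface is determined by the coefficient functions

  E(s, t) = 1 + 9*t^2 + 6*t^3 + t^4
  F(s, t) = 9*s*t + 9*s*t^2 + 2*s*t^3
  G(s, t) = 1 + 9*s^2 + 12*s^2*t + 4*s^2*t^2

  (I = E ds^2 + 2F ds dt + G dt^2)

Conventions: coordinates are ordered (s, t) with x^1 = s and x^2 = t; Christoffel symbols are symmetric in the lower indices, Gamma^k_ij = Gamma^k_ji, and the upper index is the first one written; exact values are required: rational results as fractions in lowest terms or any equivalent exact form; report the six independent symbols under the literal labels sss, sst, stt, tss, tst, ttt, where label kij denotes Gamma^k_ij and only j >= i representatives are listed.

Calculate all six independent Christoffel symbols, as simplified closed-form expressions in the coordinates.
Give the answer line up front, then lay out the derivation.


Answer: Gamma_sss = 0, Gamma_sst = (2*t^3 + 9*t^2 + 9*t)/(4*s^2*t^2 + 12*s^2*t + 9*s^2 + t^4 + 6*t^3 + 9*t^2 + 1), Gamma_stt = (2*s*t^2 + 6*s*t)/(4*s^2*t^2 + 12*s^2*t + 9*s^2 + t^4 + 6*t^3 + 9*t^2 + 1), Gamma_tss = 0, Gamma_tst = (4*s*t^2 + 12*s*t + 9*s)/(4*s^2*t^2 + 12*s^2*t + 9*s^2 + t^4 + 6*t^3 + 9*t^2 + 1), Gamma_ttt = (4*s^2*t + 6*s^2)/(4*s^2*t^2 + 12*s^2*t + 9*s^2 + t^4 + 6*t^3 + 9*t^2 + 1)

E = 1 + 9*t^2 + 6*t^3 + t^4; F = 9*s*t + 9*s*t^2 + 2*s*t^3; G = 1 + 9*s^2 + 12*s^2*t + 4*s^2*t^2
Gamma^k_ij = (1/2) g^{kl} (d_i g_jl + d_j g_il - d_l g_ij), with g^inv = (1/(EG-F^2)) [[G, -F], [-F, E]]
first partials: E_s = 0, E_t = 18*t + 18*t^2 + 4*t^3, F_s = 9*t + 9*t^2 + 2*t^3, F_t = 9*s + 18*s*t + 6*s*t^2, G_s = 18*s + 24*s*t + 8*s*t^2, G_t = 12*s^2 + 8*s^2*t
D = EG - F^2 = 1 + 9*t^2 + 9*s^2 + 6*t^3 + 12*s^2*t + t^4 + 4*s^2*t^2
expanded: Gamma^s_ss = (G E_s - 2F F_s + F E_t)/(2D), Gamma^s_st = (G E_t - F G_s)/(2D), Gamma^s_tt = (2G F_t - G G_s - F G_t)/(2D), Gamma^t_ss = (2E F_s - E E_t - F E_s)/(2D), Gamma^t_st = (E G_s - F E_t)/(2D), Gamma^t_tt = (E G_t - 2F F_t + F G_s)/(2D); substitute and cancel common factors


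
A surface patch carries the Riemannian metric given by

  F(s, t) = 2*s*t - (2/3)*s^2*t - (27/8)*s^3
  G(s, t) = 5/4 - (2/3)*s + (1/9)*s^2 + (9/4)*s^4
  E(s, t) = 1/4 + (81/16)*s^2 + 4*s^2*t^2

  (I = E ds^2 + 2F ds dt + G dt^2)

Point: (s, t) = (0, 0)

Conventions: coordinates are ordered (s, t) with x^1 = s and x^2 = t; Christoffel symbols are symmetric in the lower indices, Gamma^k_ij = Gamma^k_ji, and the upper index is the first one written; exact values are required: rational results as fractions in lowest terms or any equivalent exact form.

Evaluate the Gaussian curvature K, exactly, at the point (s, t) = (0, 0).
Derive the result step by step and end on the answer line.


E = 1/4, F = 0, G = 5/4, EG - F^2 = 5/16 at the point
E_s = 0, E_t = 0, F_s = 0, F_t = 0, G_s = -2/3, G_t = 0
E_tt = 0, F_st = 2, G_ss = 2/9
Apply the Brioschi formula K = (det M1 - det M2)/(EG - F^2)^2 over the derivative matrices of E, F, G.
M1 = [[-E_tt/2 + F_st - G_ss/2, E_s/2, F_s - E_t/2], [F_t - G_s/2, E, F], [G_t/2, F, G]] = [[17/9, 0, 0], [1/3, 1/4, 0], [0, 0, 5/4]]; det M1 = 85/144
M2 = [[0, E_t/2, G_s/2], [E_t/2, E, F], [G_s/2, F, G]] = [[0, 0, -1/3], [0, 1/4, 0], [-1/3, 0, 5/4]]; det M2 = -1/36
det M1 - det M2 = 89/144; K = 89/144 / (5/16)^2 = 1424/225

Answer: K = 1424/225


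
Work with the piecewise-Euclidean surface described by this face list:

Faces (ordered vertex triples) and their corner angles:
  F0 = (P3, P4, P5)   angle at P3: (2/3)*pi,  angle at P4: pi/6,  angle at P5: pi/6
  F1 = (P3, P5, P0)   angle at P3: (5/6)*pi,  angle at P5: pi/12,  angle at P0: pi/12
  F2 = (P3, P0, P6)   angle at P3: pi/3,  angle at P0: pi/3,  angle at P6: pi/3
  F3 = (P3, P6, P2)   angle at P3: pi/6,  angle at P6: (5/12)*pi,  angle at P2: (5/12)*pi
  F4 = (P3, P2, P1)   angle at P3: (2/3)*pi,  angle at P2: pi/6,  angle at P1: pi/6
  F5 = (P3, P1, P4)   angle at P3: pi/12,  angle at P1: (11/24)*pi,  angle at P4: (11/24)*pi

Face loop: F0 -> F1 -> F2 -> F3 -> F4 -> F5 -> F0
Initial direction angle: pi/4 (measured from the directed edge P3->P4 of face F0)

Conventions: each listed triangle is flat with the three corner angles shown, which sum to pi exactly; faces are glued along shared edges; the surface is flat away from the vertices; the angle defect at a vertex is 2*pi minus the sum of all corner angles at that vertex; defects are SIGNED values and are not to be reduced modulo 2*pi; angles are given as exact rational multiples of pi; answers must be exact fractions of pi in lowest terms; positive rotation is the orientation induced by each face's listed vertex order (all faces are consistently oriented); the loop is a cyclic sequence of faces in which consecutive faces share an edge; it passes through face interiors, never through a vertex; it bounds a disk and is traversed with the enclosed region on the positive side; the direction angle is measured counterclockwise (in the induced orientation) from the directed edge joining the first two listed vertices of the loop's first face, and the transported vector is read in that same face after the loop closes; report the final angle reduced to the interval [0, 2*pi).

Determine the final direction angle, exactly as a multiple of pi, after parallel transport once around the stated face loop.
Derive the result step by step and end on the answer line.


enclosed vertex P3: corner angles sum to (11/4)*pi, defect = 2*pi - (11/4)*pi = (-3/4)*pi
summing the enclosed defects onto the initial angle, mod 2*pi in the induced orientation:
final angle = pi/4 - (3/4)*pi = (3/2)*pi (mod 2*pi)

Answer: final direction angle = (3/2)*pi


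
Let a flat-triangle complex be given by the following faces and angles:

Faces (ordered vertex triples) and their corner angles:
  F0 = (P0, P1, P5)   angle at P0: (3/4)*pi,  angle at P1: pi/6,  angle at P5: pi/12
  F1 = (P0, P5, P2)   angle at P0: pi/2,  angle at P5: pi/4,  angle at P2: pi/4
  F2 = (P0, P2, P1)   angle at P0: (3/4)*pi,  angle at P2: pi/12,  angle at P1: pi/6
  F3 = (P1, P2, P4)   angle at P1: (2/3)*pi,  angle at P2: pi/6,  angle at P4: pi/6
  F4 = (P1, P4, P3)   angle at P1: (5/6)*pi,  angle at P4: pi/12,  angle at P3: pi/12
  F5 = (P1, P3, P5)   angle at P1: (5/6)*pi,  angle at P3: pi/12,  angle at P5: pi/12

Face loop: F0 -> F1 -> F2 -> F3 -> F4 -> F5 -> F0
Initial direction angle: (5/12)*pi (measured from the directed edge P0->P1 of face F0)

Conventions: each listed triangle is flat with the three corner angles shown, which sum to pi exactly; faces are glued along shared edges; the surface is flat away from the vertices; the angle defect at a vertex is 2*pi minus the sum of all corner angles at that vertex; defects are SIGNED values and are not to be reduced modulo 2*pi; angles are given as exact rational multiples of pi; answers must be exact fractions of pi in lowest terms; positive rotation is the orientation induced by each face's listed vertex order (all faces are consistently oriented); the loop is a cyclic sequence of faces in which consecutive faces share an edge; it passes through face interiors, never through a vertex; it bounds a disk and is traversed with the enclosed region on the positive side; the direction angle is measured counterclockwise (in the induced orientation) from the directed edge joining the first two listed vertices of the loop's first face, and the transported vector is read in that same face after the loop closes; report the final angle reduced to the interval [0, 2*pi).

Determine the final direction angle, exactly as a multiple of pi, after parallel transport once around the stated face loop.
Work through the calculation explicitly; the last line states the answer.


enclosed vertex P0: corner angles sum to 2*pi, defect = 2*pi - 2*pi = 0
enclosed vertex P1: corner angles sum to (8/3)*pi, defect = 2*pi - (8/3)*pi = (-2/3)*pi
by Gauss-Bonnet the loop rotates the vector by the enclosed defect sum (positive orientation, mod 2*pi)
final angle = (5/12)*pi - (2/3)*pi = (7/4)*pi (mod 2*pi)

Answer: final direction angle = (7/4)*pi


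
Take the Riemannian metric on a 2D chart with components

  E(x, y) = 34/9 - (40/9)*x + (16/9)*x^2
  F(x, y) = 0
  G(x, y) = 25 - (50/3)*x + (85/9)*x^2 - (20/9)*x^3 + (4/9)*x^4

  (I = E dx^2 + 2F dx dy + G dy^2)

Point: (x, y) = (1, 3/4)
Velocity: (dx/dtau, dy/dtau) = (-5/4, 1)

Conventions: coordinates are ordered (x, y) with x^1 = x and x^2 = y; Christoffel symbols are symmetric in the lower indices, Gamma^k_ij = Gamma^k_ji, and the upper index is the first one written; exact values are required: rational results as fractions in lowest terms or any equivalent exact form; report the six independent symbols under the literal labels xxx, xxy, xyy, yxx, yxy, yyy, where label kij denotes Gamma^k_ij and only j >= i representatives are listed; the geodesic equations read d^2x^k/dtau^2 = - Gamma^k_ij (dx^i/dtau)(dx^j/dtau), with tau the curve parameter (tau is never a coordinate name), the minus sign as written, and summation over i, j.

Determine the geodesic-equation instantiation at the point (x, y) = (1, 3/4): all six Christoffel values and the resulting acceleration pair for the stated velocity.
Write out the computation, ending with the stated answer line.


E = 10/9, F = 0, G = 16 at the point
E_x = -8/9, E_y = 0, F_x = 0, F_y = 0, G_x = -8/3, G_y = 0
EG - F^2 = 160/9;  g^inv = (9/160) * [[16, 0], [0, 10/9]]
first-kind symbols [ij,l] = (1/2)(d_i g_jl + d_j g_il - d_l g_ij): [xx,x] = E_x/2 = -4/9, [xx,y] = F_x - E_y/2 = 0, [xy,x] = E_y/2 = 0, [xy,y] = G_x/2 = -4/3, [yy,x] = F_y - G_x/2 = 4/3, [yy,y] = G_y/2 = 0
Gamma^x_ij = (G*[ij,x] - F*[ij,y])/(EG - F^2), Gamma^y_ij = (E*[ij,y] - F*[ij,x])/(EG - F^2)
Gamma_xxx = -2/5, Gamma_xxy = 0, Gamma_xyy = 6/5, Gamma_yxx = 0, Gamma_yxy = -1/12, Gamma_yyy = 0
d^2x/dtau^2 = -(Gamma_xxx*(-5/4)^2 + 2*Gamma_xxy*(-5/4)*(1) + Gamma_xyy*(1)^2) = -23/40
d^2y/dtau^2 = -(Gamma_yxx*(-5/4)^2 + 2*Gamma_yxy*(-5/4)*(1) + Gamma_yyy*(1)^2) = -5/24

Answer: Gamma_xxx = -2/5, Gamma_xxy = 0, Gamma_xyy = 6/5, Gamma_yxx = 0, Gamma_yxy = -1/12, Gamma_yyy = 0; accelerations (d^2x/dtau^2, d^2y/dtau^2) = (-23/40, -5/24)


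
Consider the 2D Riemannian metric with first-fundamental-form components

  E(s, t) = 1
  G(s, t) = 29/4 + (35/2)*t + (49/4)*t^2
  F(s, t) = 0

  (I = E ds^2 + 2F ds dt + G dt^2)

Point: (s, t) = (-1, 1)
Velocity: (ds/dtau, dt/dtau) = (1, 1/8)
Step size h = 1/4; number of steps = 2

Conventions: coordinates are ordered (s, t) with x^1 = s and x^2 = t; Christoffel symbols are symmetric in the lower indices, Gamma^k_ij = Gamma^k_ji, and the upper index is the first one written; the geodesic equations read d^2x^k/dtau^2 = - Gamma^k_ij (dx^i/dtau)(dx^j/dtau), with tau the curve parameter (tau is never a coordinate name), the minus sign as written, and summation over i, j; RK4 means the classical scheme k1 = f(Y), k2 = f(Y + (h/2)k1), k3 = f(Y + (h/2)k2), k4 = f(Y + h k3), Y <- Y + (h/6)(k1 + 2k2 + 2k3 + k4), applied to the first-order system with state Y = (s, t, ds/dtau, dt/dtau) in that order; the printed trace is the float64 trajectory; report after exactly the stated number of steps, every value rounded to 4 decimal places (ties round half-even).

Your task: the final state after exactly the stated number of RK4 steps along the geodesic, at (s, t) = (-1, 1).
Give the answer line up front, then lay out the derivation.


Answer: s = -0.5000, t = 1.0614, ds/dtau = 1.0000, dt/dtau = 0.1208

f(Y) = (ds/dtau, dt/dtau, -Gamma^s_ij Y'^i Y'^j, -Gamma^t_ij Y'^i Y'^j) with the Gammas evaluated at the stage position; h = 0.250000; intermediate values shown to 6 dp
step 0: s = -1.0000, t = 1.0000, ds/dtau = 1.0000, dt/dtau = 0.1250
step 1:
  k1: at (s, t) = (-1.000000, 1.000000), (ds/dtau, dt/dtau) = (1.000000, 0.125000); Gamma_sss = 0.000000, Gamma_sst = 0.000000, Gamma_stt = 0.000000, Gamma_tss = 0.000000, Gamma_tst = 0.000000, Gamma_ttt = 0.567568; k1 = (1.000000, 0.125000, 0.000000, -0.008868)
  k2: at (s, t) = (-0.875000, 1.015625), (ds/dtau, dt/dtau) = (1.000000, 0.123891); Gamma_sss = 0.000000, Gamma_sst = 0.000000, Gamma_stt = 0.000000, Gamma_tss = 0.000000, Gamma_tst = 0.000000, Gamma_ttt = 0.562715; k2 = (1.000000, 0.123891, 0.000000, -0.008637)
  k3: at (s, t) = (-0.875000, 1.015486), (ds/dtau, dt/dtau) = (1.000000, 0.123920); Gamma_sss = 0.000000, Gamma_sst = 0.000000, Gamma_stt = 0.000000, Gamma_tss = 0.000000, Gamma_tst = 0.000000, Gamma_ttt = 0.562757; k3 = (1.000000, 0.123920, 0.000000, -0.008642)
  k4: at (s, t) = (-0.750000, 1.030980), (ds/dtau, dt/dtau) = (1.000000, 0.122840); Gamma_sss = 0.000000, Gamma_sst = 0.000000, Gamma_stt = 0.000000, Gamma_tss = 0.000000, Gamma_tst = 0.000000, Gamma_ttt = 0.558023; k4 = (1.000000, 0.122840, 0.000000, -0.008420)
  Y <- Y + (h/6)(k1 + 2k2 + 2k3 + k4): s = -0.7500, t = 1.0310, ds/dtau = 1.0000, dt/dtau = 0.1228
step 2:
  k1: at (s, t) = (-0.750000, 1.030978), (ds/dtau, dt/dtau) = (1.000000, 0.122840); Gamma_sss = 0.000000, Gamma_sst = 0.000000, Gamma_stt = 0.000000, Gamma_tss = 0.000000, Gamma_tst = 0.000000, Gamma_ttt = 0.558024; k1 = (1.000000, 0.122840, 0.000000, -0.008420)
  k2: at (s, t) = (-0.625000, 1.046333), (ds/dtau, dt/dtau) = (1.000000, 0.121787); Gamma_sss = 0.000000, Gamma_sst = 0.000000, Gamma_stt = 0.000000, Gamma_tss = 0.000000, Gamma_tst = 0.000000, Gamma_ttt = 0.553408; k2 = (1.000000, 0.121787, 0.000000, -0.008208)
  k3: at (s, t) = (-0.625000, 1.046201), (ds/dtau, dt/dtau) = (1.000000, 0.121814); Gamma_sss = 0.000000, Gamma_sst = 0.000000, Gamma_stt = 0.000000, Gamma_tss = 0.000000, Gamma_tst = 0.000000, Gamma_ttt = 0.553448; k3 = (1.000000, 0.121814, 0.000000, -0.008212)
  k4: at (s, t) = (-0.500000, 1.061431), (ds/dtau, dt/dtau) = (1.000000, 0.120787); Gamma_sss = 0.000000, Gamma_sst = 0.000000, Gamma_stt = 0.000000, Gamma_tss = 0.000000, Gamma_tst = 0.000000, Gamma_ttt = 0.548941; k4 = (1.000000, 0.120787, 0.000000, -0.008009)
  Y <- Y + (h/6)(k1 + 2k2 + 2k3 + k4): s = -0.5000, t = 1.0614, ds/dtau = 1.0000, dt/dtau = 0.1208


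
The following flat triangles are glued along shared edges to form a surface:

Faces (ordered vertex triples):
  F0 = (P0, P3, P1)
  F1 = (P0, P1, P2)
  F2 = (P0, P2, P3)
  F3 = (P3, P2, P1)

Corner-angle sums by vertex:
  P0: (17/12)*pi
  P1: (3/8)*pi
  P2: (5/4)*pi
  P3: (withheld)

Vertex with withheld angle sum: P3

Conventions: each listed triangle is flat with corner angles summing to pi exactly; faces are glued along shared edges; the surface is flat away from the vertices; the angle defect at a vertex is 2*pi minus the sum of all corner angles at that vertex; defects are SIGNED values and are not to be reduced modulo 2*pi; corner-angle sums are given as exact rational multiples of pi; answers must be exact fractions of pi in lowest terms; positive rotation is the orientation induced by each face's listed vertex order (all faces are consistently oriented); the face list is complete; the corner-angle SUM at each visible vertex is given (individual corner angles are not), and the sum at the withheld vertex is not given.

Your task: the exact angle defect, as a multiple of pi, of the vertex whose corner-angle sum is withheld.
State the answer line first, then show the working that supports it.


Answer: defect(P3) = (25/24)*pi

V = 4, E = 6, F = 4; chi = V - E + F = 2
Gauss-Bonnet: total defect = 2*pi*chi = 4*pi; visible defects sum to (71/24)*pi
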